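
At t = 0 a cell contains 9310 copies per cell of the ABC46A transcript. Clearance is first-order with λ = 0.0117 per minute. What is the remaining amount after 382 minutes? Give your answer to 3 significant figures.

t½ = ln 2 / λ = 0.69315 / 0.0117 ≈ 59.243 minutes.
Number of half-lives: n = 382/59.243 ≈ 6.448.
Remaining = 9310 × (1/2)^6.448 = 9310 × 0.011454 ≈ 106.64 copies per cell.

107 copies per cell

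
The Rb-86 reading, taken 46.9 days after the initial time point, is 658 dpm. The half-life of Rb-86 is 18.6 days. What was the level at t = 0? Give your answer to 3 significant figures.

Number of half-lives elapsed: n = 46.9/18.6 ≈ 2.5215.
A₀ = A × 2^n = 658 × 2^2.5215 = 658 × 5.7418 ≈ 3778.1 dpm.

3780 dpm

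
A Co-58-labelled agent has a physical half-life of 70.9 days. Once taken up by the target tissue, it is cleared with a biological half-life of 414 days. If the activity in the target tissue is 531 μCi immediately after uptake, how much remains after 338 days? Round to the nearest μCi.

1/t_eff = 1/t_phys + 1/t_biol = 1/70.9 + 1/414 = 0.01652 per day.
t_eff = 70.9 × 414 / (70.9 + 414) ≈ 60.533 days.
Remaining = 531 × (1/2)^(338/60.533) = 531 × (1/2)^5.5837 ≈ 11.072 μCi.

11 μCi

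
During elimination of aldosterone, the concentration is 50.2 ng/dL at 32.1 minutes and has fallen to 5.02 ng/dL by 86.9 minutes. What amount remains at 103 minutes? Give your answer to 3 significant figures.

Over Δt = 86.9 − 32.1 = 54.8 minutes, the level fell by a factor of 50.2/5.02 ≈ 10.
n = log₂(10) ≈ 3.3219 half-lives, so t½ = 54.8/3.3219 ≈ 16.496 minutes.
From t = 86.9 to t = 103: 5.02 × (1/2)^((103−86.9)/16.496) ≈ 2.5522 ng/dL.

2.55 ng/dL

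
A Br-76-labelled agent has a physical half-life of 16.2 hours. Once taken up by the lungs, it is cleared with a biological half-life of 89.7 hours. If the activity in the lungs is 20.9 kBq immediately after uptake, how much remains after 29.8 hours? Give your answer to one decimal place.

1/t_eff = 1/t_phys + 1/t_biol = 1/16.2 + 1/89.7 = 0.072877 per hour.
t_eff = 16.2 × 89.7 / (16.2 + 89.7) ≈ 13.722 hours.
Remaining = 20.9 × (1/2)^(29.8/13.722) = 20.9 × (1/2)^2.1717 ≈ 4.6387 kBq.

4.6 kBq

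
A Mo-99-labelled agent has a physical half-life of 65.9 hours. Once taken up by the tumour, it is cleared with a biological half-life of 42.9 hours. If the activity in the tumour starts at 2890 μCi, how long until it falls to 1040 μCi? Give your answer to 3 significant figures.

38.3 hours

1/t_eff = 1/t_phys + 1/t_biol = 1/65.9 + 1/42.9 = 0.038485 per hour.
t_eff = 65.9 × 42.9 / (65.9 + 42.9) ≈ 25.984 hours.
n = log₂(2890/1040) ≈ 1.4745; t = 1.4745 × 25.984 ≈ 38.314 hours.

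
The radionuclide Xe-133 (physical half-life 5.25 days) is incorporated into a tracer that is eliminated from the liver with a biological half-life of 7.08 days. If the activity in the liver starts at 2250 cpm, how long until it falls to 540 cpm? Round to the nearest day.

1/t_eff = 1/t_phys + 1/t_biol = 1/5.25 + 1/7.08 = 0.33172 per day.
t_eff = 5.25 × 7.08 / (5.25 + 7.08) ≈ 3.0146 days.
n = log₂(2250/540) ≈ 2.0589; t = 2.0589 × 3.0146 ≈ 6.2067 days.

6 days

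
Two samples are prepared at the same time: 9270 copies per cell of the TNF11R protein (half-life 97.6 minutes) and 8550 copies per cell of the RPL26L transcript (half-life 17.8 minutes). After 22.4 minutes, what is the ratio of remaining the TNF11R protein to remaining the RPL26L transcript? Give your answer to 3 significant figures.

TNF11R protein: 9270 × (1/2)^(22.4/97.6) = 9270 × (1/2)^0.22951 ≈ 7906.6 copies per cell.
RPL26L transcript: 8550 × (1/2)^(22.4/17.8) = 8550 × (1/2)^1.2584 ≈ 3573.9 copies per cell.
Ratio ≈ 7906.6 / 3573.9 ≈ 2.2123.

2.21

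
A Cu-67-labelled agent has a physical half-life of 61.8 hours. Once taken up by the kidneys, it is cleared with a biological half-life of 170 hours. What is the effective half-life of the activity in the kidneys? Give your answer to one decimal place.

45.3 hours

1/t_eff = 1/t_phys + 1/t_biol = 1/61.8 + 1/170 = 0.022064 per hour.
t_eff = 61.8 × 170 / (61.8 + 170) ≈ 45.324 hours.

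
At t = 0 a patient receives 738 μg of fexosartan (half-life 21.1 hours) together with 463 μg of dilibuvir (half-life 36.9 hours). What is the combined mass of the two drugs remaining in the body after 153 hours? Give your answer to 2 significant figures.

fexosartan: 738 × (1/2)^(153/21.1) = 738 × (1/2)^7.2512 ≈ 4.8443 μg.
dilibuvir: 463 × (1/2)^(153/36.9) = 463 × (1/2)^4.1463 ≈ 26.146 μg.
Total = 4.8443 + 26.146 ≈ 30.99 μg.

31 μg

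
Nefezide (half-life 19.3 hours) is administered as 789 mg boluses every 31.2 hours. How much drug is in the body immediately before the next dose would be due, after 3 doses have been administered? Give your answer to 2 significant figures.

370 mg

The 3 doses were given 93.6, 62.4, 31.2 hours ago.
Total = 789·(1/2)^(93.6/19.3) + 789·(1/2)^(62.4/19.3) + 789·(1/2)^(31.2/19.3)
      = 27.363 + 83.907 + 257.3 ≈ 368.57 mg.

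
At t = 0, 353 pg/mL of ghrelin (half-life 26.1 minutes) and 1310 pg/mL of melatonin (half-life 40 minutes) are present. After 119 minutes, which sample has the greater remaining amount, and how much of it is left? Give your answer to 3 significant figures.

ghrelin: 353 × (1/2)^4.5594 ≈ 14.971 pg/mL.
melatonin: 1310 × (1/2)^2.975 ≈ 166.61 pg/mL.
Melatonin has more remaining, at ≈ 166.61 pg/mL.

melatonin, 167 pg/mL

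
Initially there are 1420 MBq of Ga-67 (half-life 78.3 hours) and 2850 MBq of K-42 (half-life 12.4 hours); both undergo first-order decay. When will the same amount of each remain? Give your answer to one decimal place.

14.8 hours

Set 1420·(1/2)^(t/78.3) = 2850·(1/2)^(t/12.4).
Taking log₂: log₂(1420/2850) = t·(1/78.3 − 1/12.4).
log₂(0.49825) = -1.0051; 1/78.3 − 1/12.4 = -0.067874.
t = -1.0051 / -0.067874 ≈ 14.808 hours.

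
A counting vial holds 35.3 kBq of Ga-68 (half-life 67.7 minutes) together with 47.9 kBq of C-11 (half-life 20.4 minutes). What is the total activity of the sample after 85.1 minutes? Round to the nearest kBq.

Ga-68: 35.3 × (1/2)^(85.1/67.7) = 35.3 × (1/2)^1.257 ≈ 14.77 kBq.
C-11: 47.9 × (1/2)^(85.1/20.4) = 47.9 × (1/2)^4.1716 ≈ 2.6581 kBq.
Total = 14.77 + 2.6581 ≈ 17.428 kBq.

17 kBq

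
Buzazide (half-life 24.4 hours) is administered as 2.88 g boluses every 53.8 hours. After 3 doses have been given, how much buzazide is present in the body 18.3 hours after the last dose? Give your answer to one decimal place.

The 3 doses were given 125.9, 72.1, 18.3 hours ago.
Total = 2.88·(1/2)^(125.9/24.4) + 2.88·(1/2)^(72.1/24.4) + 2.88·(1/2)^(18.3/24.4)
      = 0.080561 + 0.37143 + 1.7125 ≈ 2.1644 g.

2.2 g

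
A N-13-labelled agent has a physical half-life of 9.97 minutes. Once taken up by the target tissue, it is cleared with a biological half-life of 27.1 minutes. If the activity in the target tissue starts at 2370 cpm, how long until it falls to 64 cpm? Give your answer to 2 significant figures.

1/t_eff = 1/t_phys + 1/t_biol = 1/9.97 + 1/27.1 = 0.1372 per minute.
t_eff = 9.97 × 27.1 / (9.97 + 27.1) ≈ 7.2886 minutes.
n = log₂(2370/64) ≈ 5.2107; t = 5.2107 × 7.2886 ≈ 37.978 minutes.

38 minutes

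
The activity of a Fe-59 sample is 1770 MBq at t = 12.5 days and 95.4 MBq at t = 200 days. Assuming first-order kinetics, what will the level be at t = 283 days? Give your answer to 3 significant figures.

26.2 MBq

Over Δt = 200 − 12.5 = 187.5 days, the level fell by a factor of 1770/95.4 ≈ 18.553.
n = log₂(18.553) ≈ 4.2136 half-lives, so t½ = 187.5/4.2136 ≈ 44.499 days.
From t = 200 to t = 283: 95.4 × (1/2)^((283−200)/44.499) ≈ 26.185 MBq.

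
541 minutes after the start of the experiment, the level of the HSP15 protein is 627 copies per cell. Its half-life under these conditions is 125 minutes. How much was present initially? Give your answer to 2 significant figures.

13000 copies per cell

Number of half-lives elapsed: n = 541/125 ≈ 4.328.
A₀ = A × 2^n = 627 × 2^4.328 = 627 × 20.084 ≈ 12593 copies per cell.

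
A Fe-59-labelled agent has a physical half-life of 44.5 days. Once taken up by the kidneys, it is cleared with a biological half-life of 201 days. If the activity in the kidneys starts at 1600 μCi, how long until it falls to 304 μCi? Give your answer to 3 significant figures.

1/t_eff = 1/t_phys + 1/t_biol = 1/44.5 + 1/201 = 0.027447 per day.
t_eff = 44.5 × 201 / (44.5 + 201) ≈ 36.434 days.
n = log₂(1600/304) ≈ 2.3959; t = 2.3959 × 36.434 ≈ 87.293 days.

87.3 days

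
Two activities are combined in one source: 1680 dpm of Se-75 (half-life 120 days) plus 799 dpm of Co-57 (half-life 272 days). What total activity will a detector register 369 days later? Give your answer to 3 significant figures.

Se-75: 1680 × (1/2)^(369/120) = 1680 × (1/2)^3.075 ≈ 199.36 dpm.
Co-57: 799 × (1/2)^(369/272) = 799 × (1/2)^1.3566 ≈ 312.01 dpm.
Total = 199.36 + 312.01 ≈ 511.37 dpm.

511 dpm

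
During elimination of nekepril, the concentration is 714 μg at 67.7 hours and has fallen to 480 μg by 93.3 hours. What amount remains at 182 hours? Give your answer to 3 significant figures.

121 μg

Over Δt = 93.3 − 67.7 = 25.6 hours, the level fell by a factor of 714/480 ≈ 1.4875.
n = log₂(1.4875) ≈ 0.57289 half-lives, so t½ = 25.6/0.57289 ≈ 44.686 hours.
From t = 93.3 to t = 182: 480 × (1/2)^((182−93.3)/44.686) ≈ 121.26 μg.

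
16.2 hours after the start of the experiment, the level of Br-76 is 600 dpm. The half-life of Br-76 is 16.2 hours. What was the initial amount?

1200 dpm

Number of half-lives elapsed: n = 16.2/16.2 ≈ 1.
A₀ = A × 2^n = 600 × 2^1 = 600 × 2 ≈ 1200 dpm.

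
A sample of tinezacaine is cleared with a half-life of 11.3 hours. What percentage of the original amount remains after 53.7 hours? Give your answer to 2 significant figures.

n = 53.7/11.3 ≈ 4.7522 half-lives.
Fraction remaining = (1/2)^4.7522 ≈ 0.037106, i.e. 3.7106%.

3.7%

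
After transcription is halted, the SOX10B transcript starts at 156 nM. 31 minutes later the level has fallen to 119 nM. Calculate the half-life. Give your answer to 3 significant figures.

A/A₀ = 119/156 ≈ 0.76282.
n = log₂(1.3109) ≈ 0.39058 half-lives elapsed in 31 minutes.
t½ = 31/0.39058 ≈ 79.368 minutes.

79.4 minutes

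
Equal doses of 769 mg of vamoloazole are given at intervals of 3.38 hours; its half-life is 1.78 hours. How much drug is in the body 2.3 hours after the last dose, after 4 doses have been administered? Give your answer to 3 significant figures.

The 4 doses were given 12.44, 9.06, 5.68, 2.3 hours ago.
Total = 769·(1/2)^(12.44/1.78) + 769·(1/2)^(9.06/1.78) + 769·(1/2)^(5.68/1.78) + 769·(1/2)^(2.3/1.78)
      = 6.0548 + 22.58 + 84.205 + 314.02 ≈ 426.86 mg.

427 mg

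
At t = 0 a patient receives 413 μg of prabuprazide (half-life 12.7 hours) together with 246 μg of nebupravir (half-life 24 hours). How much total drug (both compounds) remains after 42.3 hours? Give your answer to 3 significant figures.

prabuprazide: 413 × (1/2)^(42.3/12.7) = 413 × (1/2)^3.3307 ≈ 41.049 μg.
nebupravir: 246 × (1/2)^(42.3/24) = 246 × (1/2)^1.7625 ≈ 72.505 μg.
Total = 41.049 + 72.505 ≈ 113.55 μg.

114 μg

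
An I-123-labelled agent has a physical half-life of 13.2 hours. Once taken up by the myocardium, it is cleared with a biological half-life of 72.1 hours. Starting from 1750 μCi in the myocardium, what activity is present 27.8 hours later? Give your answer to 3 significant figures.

1/t_eff = 1/t_phys + 1/t_biol = 1/13.2 + 1/72.1 = 0.089627 per hour.
t_eff = 13.2 × 72.1 / (13.2 + 72.1) ≈ 11.157 hours.
Remaining = 1750 × (1/2)^(27.8/11.157) = 1750 × (1/2)^2.4916 ≈ 311.16 μCi.

311 μCi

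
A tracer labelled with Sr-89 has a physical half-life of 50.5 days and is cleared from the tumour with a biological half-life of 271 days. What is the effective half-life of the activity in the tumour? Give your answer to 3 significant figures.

42.6 days

1/t_eff = 1/t_phys + 1/t_biol = 1/50.5 + 1/271 = 0.023492 per day.
t_eff = 50.5 × 271 / (50.5 + 271) ≈ 42.568 days.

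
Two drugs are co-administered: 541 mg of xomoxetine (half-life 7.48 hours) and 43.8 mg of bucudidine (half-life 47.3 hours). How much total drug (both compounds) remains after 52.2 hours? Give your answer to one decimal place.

24.7 mg

xomoxetine: 541 × (1/2)^(52.2/7.48) = 541 × (1/2)^6.9786 ≈ 4.2897 mg.
bucudidine: 43.8 × (1/2)^(52.2/47.3) = 43.8 × (1/2)^1.1036 ≈ 20.383 mg.
Total = 4.2897 + 20.383 ≈ 24.672 mg.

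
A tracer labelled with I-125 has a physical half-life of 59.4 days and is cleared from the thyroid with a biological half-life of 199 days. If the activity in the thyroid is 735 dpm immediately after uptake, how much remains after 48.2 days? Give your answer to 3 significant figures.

1/t_eff = 1/t_phys + 1/t_biol = 1/59.4 + 1/199 = 0.02186 per day.
t_eff = 59.4 × 199 / (59.4 + 199) ≈ 45.745 days.
Remaining = 735 × (1/2)^(48.2/45.745) = 735 × (1/2)^1.0537 ≈ 354.08 dpm.

354 dpm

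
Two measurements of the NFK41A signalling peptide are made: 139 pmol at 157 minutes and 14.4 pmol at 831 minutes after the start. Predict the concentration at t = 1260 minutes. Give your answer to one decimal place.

3.4 pmol

Over Δt = 831 − 157 = 674 minutes, the level fell by a factor of 139/14.4 ≈ 9.6528.
n = log₂(9.6528) ≈ 3.2709 half-lives, so t½ = 674/3.2709 ≈ 206.06 minutes.
From t = 831 to t = 1260: 14.4 × (1/2)^((1260−831)/206.06) ≈ 3.4012 pmol.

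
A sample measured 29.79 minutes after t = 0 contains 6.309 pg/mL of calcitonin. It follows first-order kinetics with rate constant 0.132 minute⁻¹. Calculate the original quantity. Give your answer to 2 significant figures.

t½ = ln 2 / λ = 0.69315 / 0.132 ≈ 5.2511 minutes.
Number of half-lives elapsed: n = 29.79/5.2511 ≈ 5.6731.
A₀ = A × 2^n = 6.309 × 2^5.6731 = 6.309 × 51.023 ≈ 321.91 pg/mL.

320 pg/mL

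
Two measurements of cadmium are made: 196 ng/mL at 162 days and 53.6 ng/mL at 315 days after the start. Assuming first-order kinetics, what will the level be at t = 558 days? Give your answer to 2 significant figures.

6.8 ng/mL

Over Δt = 315 − 162 = 153 days, the level fell by a factor of 196/53.6 ≈ 3.6567.
n = log₂(3.6567) ≈ 1.8705 half-lives, so t½ = 153/1.8705 ≈ 81.794 days.
From t = 315 to t = 558: 53.6 × (1/2)^((558−315)/81.794) ≈ 6.8366 ng/mL.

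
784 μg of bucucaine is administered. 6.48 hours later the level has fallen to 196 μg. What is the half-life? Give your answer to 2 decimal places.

A/A₀ = 196/784 ≈ 0.25.
n = log₂(4) ≈ 2 half-lives elapsed in 6.48 hours.
t½ = 6.48/2 ≈ 3.24 hours.

3.24 hours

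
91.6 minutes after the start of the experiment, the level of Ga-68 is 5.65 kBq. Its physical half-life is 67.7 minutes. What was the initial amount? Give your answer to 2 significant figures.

14 kBq

Number of half-lives elapsed: n = 91.6/67.7 ≈ 1.353.
A₀ = A × 2^n = 5.65 × 2^1.353 = 5.65 × 2.5545 ≈ 14.433 kBq.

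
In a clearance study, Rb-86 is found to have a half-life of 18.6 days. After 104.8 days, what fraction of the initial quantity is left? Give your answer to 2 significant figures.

n = 104.8/18.6 ≈ 5.6344 half-lives.
Fraction remaining = (1/2)^5.6344 ≈ 0.020131.

0.020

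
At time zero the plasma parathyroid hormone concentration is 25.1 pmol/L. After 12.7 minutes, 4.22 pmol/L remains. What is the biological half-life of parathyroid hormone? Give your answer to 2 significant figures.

A/A₀ = 4.22/25.1 ≈ 0.16813.
n = log₂(5.9479) ≈ 2.5724 half-lives elapsed in 12.7 minutes.
t½ = 12.7/2.5724 ≈ 4.9371 minutes.

4.9 minutes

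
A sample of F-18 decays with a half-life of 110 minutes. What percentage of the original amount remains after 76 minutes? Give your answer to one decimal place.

61.9%

n = 76/110 ≈ 0.69091 half-lives.
Fraction remaining = (1/2)^0.69091 ≈ 0.61946, i.e. 61.946%.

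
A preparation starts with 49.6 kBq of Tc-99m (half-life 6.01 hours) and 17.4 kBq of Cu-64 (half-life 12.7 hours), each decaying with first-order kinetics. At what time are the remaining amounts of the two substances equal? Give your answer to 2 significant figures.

17 hours

Set 49.6·(1/2)^(t/6.01) = 17.4·(1/2)^(t/12.7).
Taking log₂: log₂(49.6/17.4) = t·(1/6.01 − 1/12.7).
log₂(2.8506) = 1.5113; 1/6.01 − 1/12.7 = 0.087649.
t = 1.5113 / 0.087649 ≈ 17.242 hours.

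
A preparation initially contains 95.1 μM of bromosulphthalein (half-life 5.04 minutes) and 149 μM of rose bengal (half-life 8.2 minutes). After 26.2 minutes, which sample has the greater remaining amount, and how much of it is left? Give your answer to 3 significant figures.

bromosulphthalein: 95.1 × (1/2)^5.1984 ≈ 2.59 μM.
rose bengal: 149 × (1/2)^3.1951 ≈ 16.269 μM.
Rose bengal has more remaining, at ≈ 16.269 μM.

rose bengal, 16.3 μM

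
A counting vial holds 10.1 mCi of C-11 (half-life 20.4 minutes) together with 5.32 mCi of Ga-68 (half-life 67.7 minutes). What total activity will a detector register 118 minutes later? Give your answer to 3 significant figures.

C-11: 10.1 × (1/2)^(118/20.4) = 10.1 × (1/2)^5.7843 ≈ 0.18326 mCi.
Ga-68: 5.32 × (1/2)^(118/67.7) = 5.32 × (1/2)^1.743 ≈ 1.5894 mCi.
Total = 0.18326 + 1.5894 ≈ 1.7726 mCi.

1.77 mCi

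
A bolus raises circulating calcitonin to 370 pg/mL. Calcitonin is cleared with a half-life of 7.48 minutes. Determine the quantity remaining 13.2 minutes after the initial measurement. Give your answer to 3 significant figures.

109 pg/mL

Number of half-lives: n = 13.2/7.48 ≈ 1.7647.
Remaining = 370 × (1/2)^1.7647 = 370 × 0.29429 ≈ 108.89 pg/mL.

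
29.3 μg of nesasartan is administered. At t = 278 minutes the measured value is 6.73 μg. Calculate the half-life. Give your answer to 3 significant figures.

A/A₀ = 6.73/29.3 ≈ 0.22969.
n = log₂(4.3536) ≈ 2.1222 half-lives elapsed in 278 minutes.
t½ = 278/2.1222 ≈ 130.99 minutes.

131 minutes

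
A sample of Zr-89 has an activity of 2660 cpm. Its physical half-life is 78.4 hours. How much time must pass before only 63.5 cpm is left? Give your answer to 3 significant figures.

422 hours

Fraction remaining = 63.5/2660 ≈ 0.023872.
n = log₂(2660/63.5) = ln(41.89)/ln 2 ≈ 5.3885 half-lives.
t = n × t½ = 5.3885 × 78.4 ≈ 422.46 hours.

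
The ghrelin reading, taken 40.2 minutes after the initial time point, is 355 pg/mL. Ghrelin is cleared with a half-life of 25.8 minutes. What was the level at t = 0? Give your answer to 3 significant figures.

1050 pg/mL

Number of half-lives elapsed: n = 40.2/25.8 ≈ 1.5581.
A₀ = A × 2^n = 355 × 2^1.5581 = 355 × 2.9447 ≈ 1045.4 pg/mL.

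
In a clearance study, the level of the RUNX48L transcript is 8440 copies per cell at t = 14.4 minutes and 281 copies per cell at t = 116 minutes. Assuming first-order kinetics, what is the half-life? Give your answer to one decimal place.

Over Δt = 116 − 14.4 = 101.6 minutes, the level fell by a factor of 8440/281 ≈ 30.036.
n = log₂(30.036) ≈ 4.9086 half-lives, so t½ = 101.6/4.9086 ≈ 20.698 minutes.

20.7 minutes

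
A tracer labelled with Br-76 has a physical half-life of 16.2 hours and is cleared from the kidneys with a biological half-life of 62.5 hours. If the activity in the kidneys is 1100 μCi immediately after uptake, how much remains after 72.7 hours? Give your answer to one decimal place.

1/t_eff = 1/t_phys + 1/t_biol = 1/16.2 + 1/62.5 = 0.077728 per hour.
t_eff = 16.2 × 62.5 / (16.2 + 62.5) ≈ 12.865 hours.
Remaining = 1100 × (1/2)^(72.7/12.865) = 1100 × (1/2)^5.6509 ≈ 21.894 μCi.

21.9 μCi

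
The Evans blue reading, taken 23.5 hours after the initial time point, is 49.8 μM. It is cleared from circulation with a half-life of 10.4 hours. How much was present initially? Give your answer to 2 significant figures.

Number of half-lives elapsed: n = 23.5/10.4 ≈ 2.2596.
A₀ = A × 2^n = 49.8 × 2^2.2596 = 49.8 × 4.7886 ≈ 238.47 μM.

240 μM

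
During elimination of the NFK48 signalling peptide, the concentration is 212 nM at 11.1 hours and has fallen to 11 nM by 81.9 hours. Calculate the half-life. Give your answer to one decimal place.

Over Δt = 81.9 − 11.1 = 70.8 hours, the level fell by a factor of 212/11 ≈ 19.273.
n = log₂(19.273) ≈ 4.2685 half-lives, so t½ = 70.8/4.2685 ≈ 16.587 hours.

16.6 hours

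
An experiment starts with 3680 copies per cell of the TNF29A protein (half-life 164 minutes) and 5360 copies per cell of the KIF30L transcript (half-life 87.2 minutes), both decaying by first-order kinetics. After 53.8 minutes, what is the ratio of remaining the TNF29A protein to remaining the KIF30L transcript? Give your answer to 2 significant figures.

TNF29A protein: 3680 × (1/2)^(53.8/164) = 3680 × (1/2)^0.32805 ≈ 2931.5 copies per cell.
KIF30L transcript: 5360 × (1/2)^(53.8/87.2) = 5360 × (1/2)^0.61697 ≈ 3494.9 copies per cell.
Ratio ≈ 2931.5 / 3494.9 ≈ 0.8388.

0.84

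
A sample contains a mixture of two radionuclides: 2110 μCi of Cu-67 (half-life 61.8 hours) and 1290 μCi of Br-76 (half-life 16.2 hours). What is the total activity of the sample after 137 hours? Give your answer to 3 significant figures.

Cu-67: 2110 × (1/2)^(137/61.8) = 2110 × (1/2)^2.2168 ≈ 453.89 μCi.
Br-76: 1290 × (1/2)^(137/16.2) = 1290 × (1/2)^8.4568 ≈ 3.6715 μCi.
Total = 453.89 + 3.6715 ≈ 457.56 μCi.

458 μCi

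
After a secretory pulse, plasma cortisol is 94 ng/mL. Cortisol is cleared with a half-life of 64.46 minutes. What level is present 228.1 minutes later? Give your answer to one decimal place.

8.1 ng/mL

Number of half-lives: n = 228.1/64.46 ≈ 3.5386.
Remaining = 94 × (1/2)^3.5386 = 94 × 0.086053 ≈ 8.089 ng/mL.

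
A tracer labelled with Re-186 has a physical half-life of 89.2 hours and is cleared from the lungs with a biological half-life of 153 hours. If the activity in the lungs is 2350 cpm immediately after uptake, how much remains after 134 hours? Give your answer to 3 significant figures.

1/t_eff = 1/t_phys + 1/t_biol = 1/89.2 + 1/153 = 0.017747 per hour.
t_eff = 89.2 × 153 / (89.2 + 153) ≈ 56.348 hours.
Remaining = 2350 × (1/2)^(134/56.348) = 2350 × (1/2)^2.3781 ≈ 452.06 cpm.

452 cpm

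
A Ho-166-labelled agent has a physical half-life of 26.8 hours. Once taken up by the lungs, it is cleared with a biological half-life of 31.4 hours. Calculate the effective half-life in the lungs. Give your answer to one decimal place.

14.5 hours

1/t_eff = 1/t_phys + 1/t_biol = 1/26.8 + 1/31.4 = 0.069161 per hour.
t_eff = 26.8 × 31.4 / (26.8 + 31.4) ≈ 14.459 hours.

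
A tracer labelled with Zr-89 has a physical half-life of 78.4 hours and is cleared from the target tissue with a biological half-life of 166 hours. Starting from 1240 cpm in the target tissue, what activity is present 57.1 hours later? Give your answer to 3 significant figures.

1/t_eff = 1/t_phys + 1/t_biol = 1/78.4 + 1/166 = 0.018779 per hour.
t_eff = 78.4 × 166 / (78.4 + 166) ≈ 53.25 hours.
Remaining = 1240 × (1/2)^(57.1/53.25) = 1240 × (1/2)^1.0723 ≈ 589.7 cpm.

590 cpm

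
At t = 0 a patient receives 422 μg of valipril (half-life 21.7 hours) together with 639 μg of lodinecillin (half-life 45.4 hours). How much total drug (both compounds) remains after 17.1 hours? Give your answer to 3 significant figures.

valipril: 422 × (1/2)^(17.1/21.7) = 422 × (1/2)^0.78802 ≈ 244.4 μg.
lodinecillin: 639 × (1/2)^(17.1/45.4) = 639 × (1/2)^0.37665 ≈ 492.17 μg.
Total = 244.4 + 492.17 ≈ 736.57 μg.

737 μg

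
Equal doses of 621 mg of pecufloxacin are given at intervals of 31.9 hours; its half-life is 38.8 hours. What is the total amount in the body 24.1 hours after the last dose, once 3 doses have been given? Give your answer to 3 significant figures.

The 3 doses were given 87.9, 56, 24.1 hours ago.
Total = 621·(1/2)^(87.9/38.8) + 621·(1/2)^(56/38.8) + 621·(1/2)^(24.1/38.8)
      = 129.16 + 228.36 + 403.75 ≈ 761.26 mg.

761 mg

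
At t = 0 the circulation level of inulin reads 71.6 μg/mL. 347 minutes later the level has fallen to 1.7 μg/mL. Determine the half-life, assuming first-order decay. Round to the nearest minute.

A/A₀ = 1.7/71.6 ≈ 0.023743.
n = log₂(42.118) ≈ 5.3964 half-lives elapsed in 347 minutes.
t½ = 347/5.3964 ≈ 64.303 minutes.

64 minutes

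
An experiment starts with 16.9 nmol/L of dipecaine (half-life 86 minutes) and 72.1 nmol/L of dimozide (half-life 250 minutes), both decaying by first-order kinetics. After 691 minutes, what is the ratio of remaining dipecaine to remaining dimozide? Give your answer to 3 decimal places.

0.006

dipecaine: 16.9 × (1/2)^(691/86) = 16.9 × (1/2)^8.0349 ≈ 0.064439 nmol/L.
dimozide: 72.1 × (1/2)^(691/250) = 72.1 × (1/2)^2.764 ≈ 10.614 nmol/L.
Ratio ≈ 0.064439 / 10.614 ≈ 0.006071.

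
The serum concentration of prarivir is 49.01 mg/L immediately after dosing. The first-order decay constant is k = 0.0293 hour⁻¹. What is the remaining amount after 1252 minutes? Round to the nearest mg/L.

t½ = ln 2 / k = 0.69315 / 0.0293 ≈ 23.657 hours.
Convert the elapsed time: 1252 minutes = 20.8667 hours.
Number of half-lives: n = 20.8667/23.657 ≈ 0.88205.
Remaining = 49.01 × (1/2)^0.88205 = 49.01 × 0.54259 ≈ 26.593 mg/L.

27 mg/L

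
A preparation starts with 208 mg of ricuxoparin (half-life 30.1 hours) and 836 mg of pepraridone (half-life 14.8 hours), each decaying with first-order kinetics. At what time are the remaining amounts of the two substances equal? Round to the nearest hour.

Set 208·(1/2)^(t/30.1) = 836·(1/2)^(t/14.8).
Taking log₂: log₂(208/836) = t·(1/30.1 − 1/14.8).
log₂(0.2488) = -2.0069; 1/30.1 − 1/14.8 = -0.034345.
t = -2.0069 / -0.034345 ≈ 58.434 hours.

58 hours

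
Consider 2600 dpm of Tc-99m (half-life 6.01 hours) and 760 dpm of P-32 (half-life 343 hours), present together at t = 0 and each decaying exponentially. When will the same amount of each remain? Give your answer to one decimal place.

10.9 hours

Set 2600·(1/2)^(t/6.01) = 760·(1/2)^(t/343).
Taking log₂: log₂(2600/760) = t·(1/6.01 − 1/343).
log₂(3.4211) = 1.7744; 1/6.01 − 1/343 = 0.16347.
t = 1.7744 / 0.16347 ≈ 10.855 hours.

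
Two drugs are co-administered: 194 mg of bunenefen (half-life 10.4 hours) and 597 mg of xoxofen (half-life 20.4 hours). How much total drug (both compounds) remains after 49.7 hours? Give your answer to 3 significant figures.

117 mg

bunenefen: 194 × (1/2)^(49.7/10.4) = 194 × (1/2)^4.7788 ≈ 7.0668 mg.
xoxofen: 597 × (1/2)^(49.7/20.4) = 597 × (1/2)^2.4363 ≈ 110.3 mg.
Total = 7.0668 + 110.3 ≈ 117.37 mg.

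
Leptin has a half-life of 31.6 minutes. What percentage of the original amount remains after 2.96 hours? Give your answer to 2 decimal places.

2.96 hours = 177.6 minutes.
n = 177.6/31.6 ≈ 5.6203 half-lives.
Fraction remaining = (1/2)^5.6203 ≈ 0.02033, i.e. 2.033%.

2.03%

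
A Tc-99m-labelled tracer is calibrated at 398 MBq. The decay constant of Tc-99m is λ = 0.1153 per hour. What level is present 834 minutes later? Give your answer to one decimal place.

t½ = ln 2 / λ = 0.69315 / 0.1153 ≈ 6.0117 hours.
Convert the elapsed time: 834 minutes = 13.9 hours.
Number of half-lives: n = 13.9/6.0117 ≈ 2.3122.
Remaining = 398 × (1/2)^2.3122 = 398 × 0.20136 ≈ 80.141 MBq.

80.1 MBq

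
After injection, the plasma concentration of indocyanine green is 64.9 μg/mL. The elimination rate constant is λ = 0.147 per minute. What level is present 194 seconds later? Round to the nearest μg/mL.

40 μg/mL

t½ = ln 2 / λ = 0.69315 / 0.147 ≈ 4.7153 minutes.
Convert the elapsed time: 194 seconds = 3.23333 minutes.
Number of half-lives: n = 3.23333/4.7153 ≈ 0.68571.
Remaining = 64.9 × (1/2)^0.68571 = 64.9 × 0.6217 ≈ 40.348 μg/mL.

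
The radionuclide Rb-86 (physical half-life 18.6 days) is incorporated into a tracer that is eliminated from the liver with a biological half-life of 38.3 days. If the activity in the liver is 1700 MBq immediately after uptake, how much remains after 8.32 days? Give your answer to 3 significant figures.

1070 MBq

1/t_eff = 1/t_phys + 1/t_biol = 1/18.6 + 1/38.3 = 0.079873 per day.
t_eff = 18.6 × 38.3 / (18.6 + 38.3) ≈ 12.52 days.
Remaining = 1700 × (1/2)^(8.32/12.52) = 1700 × (1/2)^0.66454 ≈ 1072.5 MBq.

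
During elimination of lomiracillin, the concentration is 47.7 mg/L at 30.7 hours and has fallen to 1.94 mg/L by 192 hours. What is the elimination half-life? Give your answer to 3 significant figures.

34.9 hours

Over Δt = 192 − 30.7 = 161.3 hours, the level fell by a factor of 47.7/1.94 ≈ 24.588.
n = log₂(24.588) ≈ 4.6199 half-lives, so t½ = 161.3/4.6199 ≈ 34.914 hours.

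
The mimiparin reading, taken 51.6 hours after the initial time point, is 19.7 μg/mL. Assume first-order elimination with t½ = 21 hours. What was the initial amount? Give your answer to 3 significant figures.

Number of half-lives elapsed: n = 51.6/21 ≈ 2.4571.
A₀ = A × 2^n = 19.7 × 2^2.4571 = 19.7 × 5.4913 ≈ 108.18 μg/mL.

108 μg/mL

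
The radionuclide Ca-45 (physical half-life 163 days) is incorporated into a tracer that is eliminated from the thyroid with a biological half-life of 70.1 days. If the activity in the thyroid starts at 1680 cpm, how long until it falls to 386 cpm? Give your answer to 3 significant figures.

1/t_eff = 1/t_phys + 1/t_biol = 1/163 + 1/70.1 = 0.0204 per day.
t_eff = 163 × 70.1 / (163 + 70.1) ≈ 49.019 days.
n = log₂(1680/386) ≈ 2.1218; t = 2.1218 × 49.019 ≈ 104.01 days.

104 days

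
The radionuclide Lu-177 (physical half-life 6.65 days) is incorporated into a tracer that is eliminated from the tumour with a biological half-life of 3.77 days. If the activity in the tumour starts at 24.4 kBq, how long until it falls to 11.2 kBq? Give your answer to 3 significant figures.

1/t_eff = 1/t_phys + 1/t_biol = 1/6.65 + 1/3.77 = 0.41563 per day.
t_eff = 6.65 × 3.77 / (6.65 + 3.77) ≈ 2.406 days.
n = log₂(24.4/11.2) ≈ 1.1234; t = 1.1234 × 2.406 ≈ 2.7029 days.

2.70 days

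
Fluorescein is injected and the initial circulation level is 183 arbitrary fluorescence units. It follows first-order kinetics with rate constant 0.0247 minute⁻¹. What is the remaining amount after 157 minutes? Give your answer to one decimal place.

t½ = ln 2 / λ = 0.69315 / 0.0247 ≈ 28.063 minutes.
Number of half-lives: n = 157/28.063 ≈ 5.5946.
Remaining = 183 × (1/2)^5.5946 = 183 × 0.020694 ≈ 3.787 arbitrary fluorescence units.

3.8 arbitrary fluorescence units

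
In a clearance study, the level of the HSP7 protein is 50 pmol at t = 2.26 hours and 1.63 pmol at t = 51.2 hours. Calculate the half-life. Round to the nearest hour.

Over Δt = 51.2 − 2.26 = 48.94 hours, the level fell by a factor of 50/1.63 ≈ 30.675.
n = log₂(30.675) ≈ 4.939 half-lives, so t½ = 48.94/4.939 ≈ 9.9089 hours.

10 hours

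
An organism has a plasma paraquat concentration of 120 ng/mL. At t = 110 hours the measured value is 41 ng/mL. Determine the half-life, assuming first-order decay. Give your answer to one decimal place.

71.0 hours

A/A₀ = 41/120 ≈ 0.34167.
n = log₂(2.9268) ≈ 1.5493 half-lives elapsed in 110 hours.
t½ = 110/1.5493 ≈ 70.998 hours.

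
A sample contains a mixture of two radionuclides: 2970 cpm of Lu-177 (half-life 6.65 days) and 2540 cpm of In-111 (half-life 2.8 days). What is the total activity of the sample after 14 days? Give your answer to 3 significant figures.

770 cpm

Lu-177: 2970 × (1/2)^(14/6.65) = 2970 × (1/2)^2.1053 ≈ 690.25 cpm.
In-111: 2540 × (1/2)^(14/2.8) = 2540 × (1/2)^5 ≈ 79.375 cpm.
Total = 690.25 + 79.375 ≈ 769.63 cpm.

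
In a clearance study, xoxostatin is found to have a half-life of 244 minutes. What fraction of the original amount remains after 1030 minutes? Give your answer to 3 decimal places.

n = 1030/244 ≈ 4.2213 half-lives.
Fraction remaining = (1/2)^4.2213 ≈ 0.053612.

0.054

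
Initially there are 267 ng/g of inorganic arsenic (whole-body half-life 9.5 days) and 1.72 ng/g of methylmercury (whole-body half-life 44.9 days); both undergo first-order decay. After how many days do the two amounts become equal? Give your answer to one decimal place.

87.7 days

Set 267·(1/2)^(t/9.5) = 1.72·(1/2)^(t/44.9).
Taking log₂: log₂(267/1.72) = t·(1/9.5 − 1/44.9).
log₂(155.23) = 7.2783; 1/9.5 − 1/44.9 = 0.082991.
t = 7.2783 / 0.082991 ≈ 87.699 days.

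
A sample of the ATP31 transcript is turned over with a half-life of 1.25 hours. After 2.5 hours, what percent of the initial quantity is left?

n = 2.5/1.25 ≈ 2 half-lives.
Fraction remaining = (1/2)^2 ≈ 0.25, i.e. 25%.

25%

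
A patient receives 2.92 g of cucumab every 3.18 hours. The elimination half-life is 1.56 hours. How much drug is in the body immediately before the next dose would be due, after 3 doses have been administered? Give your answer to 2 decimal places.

The 3 doses were given 9.54, 6.36, 3.18 hours ago.
Total = 2.92·(1/2)^(9.54/1.56) + 2.92·(1/2)^(6.36/1.56) + 2.92·(1/2)^(3.18/1.56)
      = 0.042118 + 0.17302 + 0.7108 ≈ 0.92594 g.

0.93 g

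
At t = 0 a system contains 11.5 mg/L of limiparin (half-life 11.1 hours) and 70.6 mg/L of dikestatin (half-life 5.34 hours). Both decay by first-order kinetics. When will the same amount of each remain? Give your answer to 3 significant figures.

26.9 hours

Set 11.5·(1/2)^(t/11.1) = 70.6·(1/2)^(t/5.34).
Taking log₂: log₂(11.5/70.6) = t·(1/11.1 − 1/5.34).
log₂(0.16289) = -2.618; 1/11.1 − 1/5.34 = -0.097176.
t = -2.618 / -0.097176 ≈ 26.941 hours.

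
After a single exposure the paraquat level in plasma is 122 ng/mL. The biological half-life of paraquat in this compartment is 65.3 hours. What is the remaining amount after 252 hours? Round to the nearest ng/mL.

Number of half-lives: n = 252/65.3 ≈ 3.8591.
Remaining = 122 × (1/2)^3.8591 = 122 × 0.068911 ≈ 8.4072 ng/mL.

8 ng/mL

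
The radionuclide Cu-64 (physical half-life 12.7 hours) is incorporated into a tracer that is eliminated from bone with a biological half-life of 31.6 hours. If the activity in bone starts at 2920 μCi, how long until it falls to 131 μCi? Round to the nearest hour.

41 hours

1/t_eff = 1/t_phys + 1/t_biol = 1/12.7 + 1/31.6 = 0.11039 per hour.
t_eff = 12.7 × 31.6 / (12.7 + 31.6) ≈ 9.0591 hours.
n = log₂(2920/131) ≈ 4.4783; t = 4.4783 × 9.0591 ≈ 40.57 hours.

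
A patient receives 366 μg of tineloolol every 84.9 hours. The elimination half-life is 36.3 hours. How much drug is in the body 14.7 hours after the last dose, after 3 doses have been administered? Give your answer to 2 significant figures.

The 3 doses were given 184.5, 99.6, 14.7 hours ago.
Total = 366·(1/2)^(184.5/36.3) + 366·(1/2)^(99.6/36.3) + 366·(1/2)^(14.7/36.3)
      = 10.801 + 54.64 + 276.42 ≈ 341.87 μg.

340 μg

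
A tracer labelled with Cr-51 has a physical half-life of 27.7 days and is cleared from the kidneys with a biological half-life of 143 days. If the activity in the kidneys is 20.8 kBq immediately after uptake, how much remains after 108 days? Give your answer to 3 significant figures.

0.826 kBq

1/t_eff = 1/t_phys + 1/t_biol = 1/27.7 + 1/143 = 0.043094 per day.
t_eff = 27.7 × 143 / (27.7 + 143) ≈ 23.205 days.
Remaining = 20.8 × (1/2)^(108/23.205) = 20.8 × (1/2)^4.6542 ≈ 0.82608 kBq.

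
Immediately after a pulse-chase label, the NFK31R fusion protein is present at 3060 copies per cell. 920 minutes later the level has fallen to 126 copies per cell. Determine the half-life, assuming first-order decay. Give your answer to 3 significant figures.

200 minutes

A/A₀ = 126/3060 ≈ 0.041176.
n = log₂(24.286) ≈ 4.602 half-lives elapsed in 920 minutes.
t½ = 920/4.602 ≈ 199.91 minutes.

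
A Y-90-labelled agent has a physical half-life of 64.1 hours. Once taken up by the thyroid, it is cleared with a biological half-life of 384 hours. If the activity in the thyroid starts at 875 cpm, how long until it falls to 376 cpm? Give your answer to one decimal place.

66.9 hours

1/t_eff = 1/t_phys + 1/t_biol = 1/64.1 + 1/384 = 0.018205 per hour.
t_eff = 64.1 × 384 / (64.1 + 384) ≈ 54.931 hours.
n = log₂(875/376) ≈ 1.2186; t = 1.2186 × 54.931 ≈ 66.936 hours.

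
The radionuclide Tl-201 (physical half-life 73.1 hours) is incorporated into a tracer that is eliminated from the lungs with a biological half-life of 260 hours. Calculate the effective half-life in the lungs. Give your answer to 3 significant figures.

57.1 hours

1/t_eff = 1/t_phys + 1/t_biol = 1/73.1 + 1/260 = 0.017526 per hour.
t_eff = 73.1 × 260 / (73.1 + 260) ≈ 57.058 hours.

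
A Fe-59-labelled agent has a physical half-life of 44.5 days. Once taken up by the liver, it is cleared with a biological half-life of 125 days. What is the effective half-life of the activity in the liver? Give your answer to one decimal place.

1/t_eff = 1/t_phys + 1/t_biol = 1/44.5 + 1/125 = 0.030472 per day.
t_eff = 44.5 × 125 / (44.5 + 125) ≈ 32.817 days.

32.8 days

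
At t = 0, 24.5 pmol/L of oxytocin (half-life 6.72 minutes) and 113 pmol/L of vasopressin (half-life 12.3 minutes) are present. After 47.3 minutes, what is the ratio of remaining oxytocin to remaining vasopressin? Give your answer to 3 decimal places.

oxytocin: 24.5 × (1/2)^(47.3/6.72) = 24.5 × (1/2)^7.0387 ≈ 0.18634 pmol/L.
vasopressin: 113 × (1/2)^(47.3/12.3) = 113 × (1/2)^3.8455 ≈ 7.8607 pmol/L.
Ratio ≈ 0.18634 / 7.8607 ≈ 0.023706.

0.024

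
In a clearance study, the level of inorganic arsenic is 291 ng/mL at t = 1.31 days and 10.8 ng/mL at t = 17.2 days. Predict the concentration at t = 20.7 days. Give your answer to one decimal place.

Over Δt = 17.2 − 1.31 = 15.89 days, the level fell by a factor of 291/10.8 ≈ 26.944.
n = log₂(26.944) ≈ 4.7519 half-lives, so t½ = 15.89/4.7519 ≈ 3.3439 days.
From t = 17.2 to t = 20.7: 10.8 × (1/2)^((20.7−17.2)/3.3439) ≈ 5.2281 ng/mL.

5.2 ng/mL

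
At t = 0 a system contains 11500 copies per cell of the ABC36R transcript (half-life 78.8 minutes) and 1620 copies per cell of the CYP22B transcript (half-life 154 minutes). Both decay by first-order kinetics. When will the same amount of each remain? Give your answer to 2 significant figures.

Set 11500·(1/2)^(t/78.8) = 1620·(1/2)^(t/154).
Taking log₂: log₂(11500/1620) = t·(1/78.8 − 1/154).
log₂(7.0988) = 2.8276; 1/78.8 − 1/154 = 0.0061968.
t = 2.8276 / 0.0061968 ≈ 456.29 minutes.

460 minutes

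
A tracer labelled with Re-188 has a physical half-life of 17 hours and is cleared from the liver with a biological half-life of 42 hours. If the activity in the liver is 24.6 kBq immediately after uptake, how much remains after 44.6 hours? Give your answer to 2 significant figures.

1/t_eff = 1/t_phys + 1/t_biol = 1/17 + 1/42 = 0.082633 per hour.
t_eff = 17 × 42 / (17 + 42) ≈ 12.102 hours.
Remaining = 24.6 × (1/2)^(44.6/12.102) = 24.6 × (1/2)^3.6854 ≈ 1.9121 kBq.

1.9 kBq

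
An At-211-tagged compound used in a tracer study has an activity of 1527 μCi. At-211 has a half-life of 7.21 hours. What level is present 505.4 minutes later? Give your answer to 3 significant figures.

679 μCi

Convert the elapsed time: 505.4 minutes = 8.42333 hours.
Number of half-lives: n = 8.42333/7.21 ≈ 1.1683.
Remaining = 1527 × (1/2)^1.1683 = 1527 × 0.44495 ≈ 679.44 μCi.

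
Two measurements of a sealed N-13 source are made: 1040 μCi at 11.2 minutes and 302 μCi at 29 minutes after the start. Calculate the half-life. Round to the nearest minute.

Over Δt = 29 − 11.2 = 17.8 minutes, the level fell by a factor of 1040/302 ≈ 3.4437.
n = log₂(3.4437) ≈ 1.784 half-lives, so t½ = 17.8/1.784 ≈ 9.9778 minutes.

10 minutes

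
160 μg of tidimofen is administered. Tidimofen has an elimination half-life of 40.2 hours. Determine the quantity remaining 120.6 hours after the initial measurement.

20 μg

Elapsed time is 3 half-lives (120.6/40.2).
Each half-life halves the amount: 160 × (1/2)^3 = 160/8 = 20 μg.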